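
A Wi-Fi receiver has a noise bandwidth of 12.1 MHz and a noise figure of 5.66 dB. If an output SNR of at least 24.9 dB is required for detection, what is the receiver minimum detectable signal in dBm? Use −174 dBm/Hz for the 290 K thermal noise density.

−72.6 dBm

Sensitivity = −174 + 10 log₁₀(B) + NF + SNR_min
= −174 + 70.83 + 5.66 + 24.9
= −72.61 dBm → −72.6 dBm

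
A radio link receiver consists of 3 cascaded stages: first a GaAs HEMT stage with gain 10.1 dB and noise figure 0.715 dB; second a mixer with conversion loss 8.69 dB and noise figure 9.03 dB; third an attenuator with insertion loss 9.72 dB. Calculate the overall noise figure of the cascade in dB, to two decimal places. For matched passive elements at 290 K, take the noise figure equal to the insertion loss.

Convert to linear (a loss of L dB is a gain of −L dB): F_i = 10^(NF_i/10), G_i = 10^(G_i,dB/10)
  Stage 1: F_1 = 10^(0.715/10) = 1.179, G_1 = 10^(10.1/10) = 10.23
  Stage 2: F_2 = 10^(9.03/10) = 7.998, G_2 = 10^(−8.69/10) = 0.1352
  Stage 3: F_3 = 10^(9.72/10) = 9.376, G_3 = 10^(−9.72/10) = 0.1067
Friis cascade:
  F = 1.179 + (7.998 − 1)/10.23 + (9.376 − 1)/1.384 = 7.917
NF = 10 log₁₀(7.917) = 8.99 dB

8.99 dB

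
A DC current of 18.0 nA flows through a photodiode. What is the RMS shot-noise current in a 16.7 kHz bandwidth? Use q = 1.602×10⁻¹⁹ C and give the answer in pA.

I_n = √(2qI·B)
2qI·B = 2 × 1.602×10⁻¹⁹ × 1.80×10⁻⁸ × 1.67×10⁴ = 9.63×10⁻²³ A²
I_n = √(9.63×10⁻²³) = 9.81×10⁻¹² A = 9.81 pA

9.81 pA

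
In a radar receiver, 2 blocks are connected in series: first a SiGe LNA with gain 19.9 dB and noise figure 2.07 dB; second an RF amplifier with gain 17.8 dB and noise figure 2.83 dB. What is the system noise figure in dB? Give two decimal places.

Convert to linear (a loss of L dB is a gain of −L dB): F_i = 10^(NF_i/10), G_i = 10^(G_i,dB/10)
  Stage 1: F_1 = 10^(2.07/10) = 1.611, G_1 = 10^(19.9/10) = 97.72
  Stage 2: F_2 = 10^(2.83/10) = 1.919, G_2 = 10^(17.8/10) = 60.26
Friis cascade:
  F = 1.611 + (1.919 − 1)/97.72 = 1.620
NF = 10 log₁₀(1.620) = 2.10 dB

2.10 dB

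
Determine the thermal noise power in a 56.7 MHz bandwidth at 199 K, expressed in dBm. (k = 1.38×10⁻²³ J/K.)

−98.1 dBm

P_n = kTB = 1.38×10⁻²³ × 199 × 5.67×10⁷ = 1.56×10⁻¹³ W
In dBm: 10 log₁₀(1.56×10⁻¹³ / 10⁻³) = −98.1 dBm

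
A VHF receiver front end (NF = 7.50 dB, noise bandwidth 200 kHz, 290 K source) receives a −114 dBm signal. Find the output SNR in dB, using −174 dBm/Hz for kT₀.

Noise floor: N = −174 + 10 log₁₀(B) + NF
10 log₁₀(2.00×10⁵) = 53.01 dB
N = −174 + 53.01 + 7.50 = −113.49 dBm
SNR = P_sig − N = −114 − (−113.49) = −0.51 dB → −0.5 dB

−0.5 dB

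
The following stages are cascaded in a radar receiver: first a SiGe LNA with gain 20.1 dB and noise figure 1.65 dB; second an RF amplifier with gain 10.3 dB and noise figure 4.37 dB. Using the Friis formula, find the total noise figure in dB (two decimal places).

Convert to linear (a loss of L dB is a gain of −L dB): F_i = 10^(NF_i/10), G_i = 10^(G_i,dB/10)
  Stage 1: F_1 = 10^(1.65/10) = 1.462, G_1 = 10^(20.1/10) = 102.3
  Stage 2: F_2 = 10^(4.37/10) = 2.735, G_2 = 10^(10.3/10) = 10.72
Friis cascade:
  F = 1.462 + (2.735 − 1)/102.3 = 1.479
NF = 10 log₁₀(1.479) = 1.70 dB

1.70 dB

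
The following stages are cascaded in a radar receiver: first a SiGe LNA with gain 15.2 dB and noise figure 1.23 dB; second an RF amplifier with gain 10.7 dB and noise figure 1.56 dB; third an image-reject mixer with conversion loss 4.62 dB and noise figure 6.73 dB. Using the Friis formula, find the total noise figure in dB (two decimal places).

1.30 dB

Convert to linear (a loss of L dB is a gain of −L dB): F_i = 10^(NF_i/10), G_i = 10^(G_i,dB/10)
  Stage 1: F_1 = 10^(1.23/10) = 1.327, G_1 = 10^(15.2/10) = 33.11
  Stage 2: F_2 = 10^(1.56/10) = 1.432, G_2 = 10^(10.7/10) = 11.75
  Stage 3: F_3 = 10^(6.73/10) = 4.710, G_3 = 10^(−4.62/10) = 0.3451
Friis cascade:
  F = 1.327 + (1.432 − 1)/33.11 + (4.710 − 1)/389.0 = 1.350
NF = 10 log₁₀(1.350) = 1.30 dB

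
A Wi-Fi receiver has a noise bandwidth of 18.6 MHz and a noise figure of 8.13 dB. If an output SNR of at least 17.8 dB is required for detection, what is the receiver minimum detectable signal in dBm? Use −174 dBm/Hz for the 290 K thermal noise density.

−75.4 dBm

Sensitivity = −174 + 10 log₁₀(B) + NF + SNR_min
= −174 + 72.7 + 8.13 + 17.8
= −75.37 dBm → −75.4 dBm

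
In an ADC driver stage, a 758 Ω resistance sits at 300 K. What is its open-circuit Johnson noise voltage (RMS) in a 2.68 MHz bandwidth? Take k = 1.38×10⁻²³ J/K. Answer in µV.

5.80 µV

V_n = √(4kTRB)
4kTRB = 4 × 1.38×10⁻²³ × 300 × 7.58×10² × 2.68×10⁶ = 3.36×10⁻¹¹ V²
V_n = √(3.36×10⁻¹¹) = 5.80×10⁻⁶ V = 5.80 µV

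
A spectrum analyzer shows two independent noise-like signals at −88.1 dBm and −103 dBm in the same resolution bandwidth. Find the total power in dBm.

Convert to linear, add, convert back:
P₁ = 1.55×10⁻¹² W, P₂ = 5.01×10⁻¹⁴ W
P_tot = 1.60×10⁻¹² W → 10 log₁₀(P_tot / 10⁻³) = −88.0 dBm

−88.0 dBm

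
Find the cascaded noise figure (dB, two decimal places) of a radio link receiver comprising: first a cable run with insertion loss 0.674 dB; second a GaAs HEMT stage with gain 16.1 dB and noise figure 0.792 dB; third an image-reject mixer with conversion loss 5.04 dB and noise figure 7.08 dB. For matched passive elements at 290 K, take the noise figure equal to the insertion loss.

Convert to linear (a loss of L dB is a gain of −L dB): F_i = 10^(NF_i/10), G_i = 10^(G_i,dB/10)
  Stage 1: F_1 = 10^(0.674/10) = 1.168, G_1 = 10^(−0.674/10) = 0.8562
  Stage 2: F_2 = 10^(0.792/10) = 1.200, G_2 = 10^(16.1/10) = 40.74
  Stage 3: F_3 = 10^(7.08/10) = 5.105, G_3 = 10^(−5.04/10) = 0.3133
Friis cascade:
  F = 1.168 + (1.200 − 1)/0.8562 + (5.105 − 1)/34.88 = 1.519
NF = 10 log₁₀(1.519) = 1.82 dB

1.82 dB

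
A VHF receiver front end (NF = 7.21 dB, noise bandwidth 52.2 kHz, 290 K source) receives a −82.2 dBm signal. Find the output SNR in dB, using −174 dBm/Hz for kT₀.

37.4 dB

Noise floor: N = −174 + 10 log₁₀(B) + NF
10 log₁₀(5.22×10⁴) = 47.18 dB
N = −174 + 47.18 + 7.21 = −119.61 dBm
SNR = P_sig − N = −82.2 − (−119.61) = 37.41 dB → 37.4 dB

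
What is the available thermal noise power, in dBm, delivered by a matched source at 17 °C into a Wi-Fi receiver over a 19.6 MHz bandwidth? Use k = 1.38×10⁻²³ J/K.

−101.1 dBm

T = 17 °C + 273.15 = 290.15 K
P_n = kTB = 1.38×10⁻²³ × 290.15 × 1.96×10⁷ = 7.85×10⁻¹⁴ W
In dBm: 10 log₁₀(7.85×10⁻¹⁴ / 10⁻³) = −101.1 dBm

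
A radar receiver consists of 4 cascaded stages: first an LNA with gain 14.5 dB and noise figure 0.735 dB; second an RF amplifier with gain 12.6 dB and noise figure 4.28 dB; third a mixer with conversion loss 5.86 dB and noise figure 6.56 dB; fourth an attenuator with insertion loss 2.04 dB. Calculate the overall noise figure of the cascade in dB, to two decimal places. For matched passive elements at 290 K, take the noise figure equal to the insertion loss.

Convert to linear (a loss of L dB is a gain of −L dB): F_i = 10^(NF_i/10), G_i = 10^(G_i,dB/10)
  Stage 1: F_1 = 10^(0.735/10) = 1.184, G_1 = 10^(14.5/10) = 28.18
  Stage 2: F_2 = 10^(4.28/10) = 2.679, G_2 = 10^(12.6/10) = 18.20
  Stage 3: F_3 = 10^(6.56/10) = 4.529, G_3 = 10^(−5.86/10) = 0.2594
  Stage 4: F_4 = 10^(2.04/10) = 1.600, G_4 = 10^(−2.04/10) = 0.6252
Friis cascade:
  F = 1.184 + (2.679 − 1)/28.18 + (4.529 − 1)/512.9 + (1.600 − 1)/133.0 = 1.255
NF = 10 log₁₀(1.255) = 0.99 dB

0.99 dB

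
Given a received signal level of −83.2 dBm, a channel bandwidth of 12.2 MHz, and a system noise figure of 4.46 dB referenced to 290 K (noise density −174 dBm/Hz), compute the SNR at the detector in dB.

Noise floor: N = −174 + 10 log₁₀(B) + NF
10 log₁₀(1.22×10⁷) = 70.86 dB
N = −174 + 70.86 + 4.46 = −98.68 dBm
SNR = P_sig − N = −83.2 − (−98.68) = 15.48 dB → 15.5 dB

15.5 dB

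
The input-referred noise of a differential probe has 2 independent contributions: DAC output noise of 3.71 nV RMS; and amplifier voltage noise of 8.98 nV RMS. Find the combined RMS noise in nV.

9.72 nV

Uncorrelated sources add in power (mean-square): V_tot = √(ΣV_i²)
V_tot = √[(3.71×10⁻⁹)² + (8.98×10⁻⁹)²] = 9.72×10⁻⁹ V = 9.72 nV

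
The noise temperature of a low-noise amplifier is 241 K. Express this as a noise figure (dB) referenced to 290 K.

F = 1 + T_e/T₀ = 1 + 241/290 = 1.83103
NF = 10 log₁₀(1.83103) = 2.63 dB

2.63 dB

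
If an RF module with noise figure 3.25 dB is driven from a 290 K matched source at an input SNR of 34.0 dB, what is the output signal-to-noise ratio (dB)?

By definition F = SNR_in/SNR_out, so in dB: SNR_out = SNR_in − NF
SNR_out = 34.0 − 3.25 = 30.75 dB

30.75 dB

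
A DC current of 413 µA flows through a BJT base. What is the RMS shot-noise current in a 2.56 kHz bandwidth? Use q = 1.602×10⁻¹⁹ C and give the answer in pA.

I_n = √(2qI·B)
2qI·B = 2 × 1.602×10⁻¹⁹ × 4.13×10⁻⁴ × 2.56×10³ = 3.39×10⁻¹⁹ A²
I_n = √(3.39×10⁻¹⁹) = 5.82×10⁻¹⁰ A = 582 pA

582 pA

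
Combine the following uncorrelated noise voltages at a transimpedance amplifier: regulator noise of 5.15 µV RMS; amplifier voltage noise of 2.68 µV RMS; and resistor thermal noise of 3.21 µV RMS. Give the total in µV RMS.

Uncorrelated sources add in power (mean-square): V_tot = √(ΣV_i²)
V_tot = √[(5.15×10⁻⁶)² + (2.68×10⁻⁶)² + (3.21×10⁻⁶)²] = 6.63×10⁻⁶ V = 6.63 µV

6.63 µV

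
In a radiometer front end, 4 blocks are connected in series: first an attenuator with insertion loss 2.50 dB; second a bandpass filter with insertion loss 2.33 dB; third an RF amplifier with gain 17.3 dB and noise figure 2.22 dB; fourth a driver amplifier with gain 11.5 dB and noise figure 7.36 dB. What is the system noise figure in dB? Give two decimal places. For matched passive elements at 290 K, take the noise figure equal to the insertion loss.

7.26 dB

Convert to linear (a loss of L dB is a gain of −L dB): F_i = 10^(NF_i/10), G_i = 10^(G_i,dB/10)
  Stage 1: F_1 = 10^(2.50/10) = 1.778, G_1 = 10^(−2.50/10) = 0.5623
  Stage 2: F_2 = 10^(2.33/10) = 1.710, G_2 = 10^(−2.33/10) = 0.5848
  Stage 3: F_3 = 10^(2.22/10) = 1.667, G_3 = 10^(17.3/10) = 53.70
  Stage 4: F_4 = 10^(7.36/10) = 5.445, G_4 = 10^(11.5/10) = 14.13
Friis cascade:
  F = 1.778 + (1.710 − 1)/0.5623 + (1.667 − 1)/0.3289 + (5.445 − 1)/17.66 = 5.322
NF = 10 log₁₀(5.322) = 7.26 dB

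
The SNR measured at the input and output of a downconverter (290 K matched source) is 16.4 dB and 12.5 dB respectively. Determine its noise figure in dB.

NF (dB) = SNR_in(dB) − SNR_out(dB) when the source is at T₀
NF = 16.4 − 12.5 = 3.9 dB

3.9 dB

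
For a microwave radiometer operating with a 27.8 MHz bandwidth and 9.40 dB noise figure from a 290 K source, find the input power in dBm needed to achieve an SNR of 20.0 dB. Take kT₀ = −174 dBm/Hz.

Sensitivity = −174 + 10 log₁₀(B) + NF + SNR_min
= −174 + 74.44 + 9.40 + 20.0
= −70.16 dBm → −70.2 dBm

−70.2 dBm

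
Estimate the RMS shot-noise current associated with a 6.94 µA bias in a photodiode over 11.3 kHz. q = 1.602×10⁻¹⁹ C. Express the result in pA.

I_n = √(2qI·B)
2qI·B = 2 × 1.602×10⁻¹⁹ × 6.94×10⁻⁶ × 1.13×10⁴ = 2.51×10⁻²⁰ A²
I_n = √(2.51×10⁻²⁰) = 1.59×10⁻¹⁰ A = 159 pA

159 pA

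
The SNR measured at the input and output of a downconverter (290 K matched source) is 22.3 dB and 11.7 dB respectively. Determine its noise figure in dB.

10.6 dB

NF (dB) = SNR_in(dB) − SNR_out(dB) when the source is at T₀
NF = 22.3 − 11.7 = 10.6 dB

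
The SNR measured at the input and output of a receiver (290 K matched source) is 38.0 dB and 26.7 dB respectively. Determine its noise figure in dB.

11.3 dB

NF (dB) = SNR_in(dB) − SNR_out(dB) when the source is at T₀
NF = 38.0 − 26.7 = 11.3 dB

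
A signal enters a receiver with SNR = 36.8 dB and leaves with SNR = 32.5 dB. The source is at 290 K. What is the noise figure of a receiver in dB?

NF (dB) = SNR_in(dB) − SNR_out(dB) when the source is at T₀
NF = 36.8 − 32.5 = 4.3 dB

4.3 dB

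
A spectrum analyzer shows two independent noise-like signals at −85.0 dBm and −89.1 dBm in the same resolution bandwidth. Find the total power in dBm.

−83.6 dBm

Convert to linear, add, convert back:
P₁ = 3.16×10⁻¹² W, P₂ = 1.23×10⁻¹² W
P_tot = 4.39×10⁻¹² W → 10 log₁₀(P_tot / 10⁻³) = −83.6 dBm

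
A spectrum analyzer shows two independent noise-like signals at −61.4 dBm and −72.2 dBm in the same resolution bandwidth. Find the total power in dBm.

−61.1 dBm

Convert to linear, add, convert back:
P₁ = 7.24×10⁻¹⁰ W, P₂ = 6.03×10⁻¹¹ W
P_tot = 7.85×10⁻¹⁰ W → 10 log₁₀(P_tot / 10⁻³) = −61.1 dBm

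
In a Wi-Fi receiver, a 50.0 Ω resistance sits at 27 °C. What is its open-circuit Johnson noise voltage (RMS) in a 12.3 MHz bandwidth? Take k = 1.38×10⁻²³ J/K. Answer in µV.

T = 27 °C + 273.15 = 300.15 K
V_n = √(4kTRB)
4kTRB = 4 × 1.38×10⁻²³ × 300.15 × 5.00×10¹ × 1.23×10⁷ = 1.02×10⁻¹¹ V²
V_n = √(1.02×10⁻¹¹) = 3.19×10⁻⁶ V = 3.19 µV

3.19 µV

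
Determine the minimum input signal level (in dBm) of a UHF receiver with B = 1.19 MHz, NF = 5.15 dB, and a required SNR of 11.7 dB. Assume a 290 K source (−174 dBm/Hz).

−96.4 dBm

Sensitivity = −174 + 10 log₁₀(B) + NF + SNR_min
= −174 + 60.76 + 5.15 + 11.7
= −96.39 dBm → −96.4 dBm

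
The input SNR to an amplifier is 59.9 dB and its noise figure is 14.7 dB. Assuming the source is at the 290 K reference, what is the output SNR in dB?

By definition F = SNR_in/SNR_out, so in dB: SNR_out = SNR_in − NF
SNR_out = 59.9 − 14.7 = 45.2 dB

45.2 dB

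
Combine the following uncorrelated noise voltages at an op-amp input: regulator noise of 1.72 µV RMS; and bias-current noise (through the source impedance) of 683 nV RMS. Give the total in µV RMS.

1.85 µV

Uncorrelated sources add in power (mean-square): V_tot = √(ΣV_i²)
V_tot = √[(1.72×10⁻⁶)² + (6.83×10⁻⁷)²] = 1.85×10⁻⁶ V = 1.85 µV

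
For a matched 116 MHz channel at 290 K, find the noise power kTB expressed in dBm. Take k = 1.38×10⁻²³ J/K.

P_n = kTB = 1.38×10⁻²³ × 290 × 1.16×10⁸ = 4.64×10⁻¹³ W
In dBm: 10 log₁₀(4.64×10⁻¹³ / 10⁻³) = −93.3 dBm

−93.3 dBm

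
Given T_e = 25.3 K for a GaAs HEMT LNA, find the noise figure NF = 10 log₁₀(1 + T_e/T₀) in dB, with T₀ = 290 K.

F = 1 + T_e/T₀ = 1 + 25.3/290 = 1.08724
NF = 10 log₁₀(1.08724) = 0.363 dB

0.363 dB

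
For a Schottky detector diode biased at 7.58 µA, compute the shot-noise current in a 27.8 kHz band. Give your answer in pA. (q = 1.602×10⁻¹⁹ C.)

260 pA

I_n = √(2qI·B)
2qI·B = 2 × 1.602×10⁻¹⁹ × 7.58×10⁻⁶ × 2.78×10⁴ = 6.75×10⁻²⁰ A²
I_n = √(6.75×10⁻²⁰) = 2.60×10⁻¹⁰ A = 260 pA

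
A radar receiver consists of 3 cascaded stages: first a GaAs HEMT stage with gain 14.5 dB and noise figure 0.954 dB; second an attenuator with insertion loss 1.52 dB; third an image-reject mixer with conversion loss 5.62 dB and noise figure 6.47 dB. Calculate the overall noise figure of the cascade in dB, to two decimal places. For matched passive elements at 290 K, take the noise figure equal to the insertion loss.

1.56 dB

Convert to linear (a loss of L dB is a gain of −L dB): F_i = 10^(NF_i/10), G_i = 10^(G_i,dB/10)
  Stage 1: F_1 = 10^(0.954/10) = 1.246, G_1 = 10^(14.5/10) = 28.18
  Stage 2: F_2 = 10^(1.52/10) = 1.419, G_2 = 10^(−1.52/10) = 0.7047
  Stage 3: F_3 = 10^(6.47/10) = 4.436, G_3 = 10^(−5.62/10) = 0.2742
Friis cascade:
  F = 1.246 + (1.419 − 1)/28.18 + (4.436 − 1)/19.86 = 1.434
NF = 10 log₁₀(1.434) = 1.56 dB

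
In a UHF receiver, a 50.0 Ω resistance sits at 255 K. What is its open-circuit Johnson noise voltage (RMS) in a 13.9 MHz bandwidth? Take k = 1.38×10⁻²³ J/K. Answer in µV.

V_n = √(4kTRB)
4kTRB = 4 × 1.38×10⁻²³ × 255 × 5.00×10¹ × 1.39×10⁷ = 9.78×10⁻¹² V²
V_n = √(9.78×10⁻¹²) = 3.13×10⁻⁶ V = 3.13 µV

3.13 µV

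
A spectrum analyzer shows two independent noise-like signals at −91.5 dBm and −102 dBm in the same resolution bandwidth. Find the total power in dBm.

−91.1 dBm

Convert to linear, add, convert back:
P₁ = 7.08×10⁻¹³ W, P₂ = 6.31×10⁻¹⁴ W
P_tot = 7.71×10⁻¹³ W → 10 log₁₀(P_tot / 10⁻³) = −91.1 dBm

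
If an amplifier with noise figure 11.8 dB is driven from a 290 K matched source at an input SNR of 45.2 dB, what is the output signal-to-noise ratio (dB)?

33.4 dB

By definition F = SNR_in/SNR_out, so in dB: SNR_out = SNR_in − NF
SNR_out = 45.2 − 11.8 = 33.4 dB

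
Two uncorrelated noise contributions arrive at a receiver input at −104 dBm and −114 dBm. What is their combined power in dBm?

−103.6 dBm

Convert to linear, add, convert back:
P₁ = 3.98×10⁻¹⁴ W, P₂ = 3.98×10⁻¹⁵ W
P_tot = 4.38×10⁻¹⁴ W → 10 log₁₀(P_tot / 10⁻³) = −103.6 dBm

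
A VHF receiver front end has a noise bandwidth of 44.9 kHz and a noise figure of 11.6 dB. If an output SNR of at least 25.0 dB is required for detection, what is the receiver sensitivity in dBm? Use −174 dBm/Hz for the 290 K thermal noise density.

−90.9 dBm

Sensitivity = −174 + 10 log₁₀(B) + NF + SNR_min
= −174 + 46.52 + 11.6 + 25.0
= −90.88 dBm → −90.9 dBm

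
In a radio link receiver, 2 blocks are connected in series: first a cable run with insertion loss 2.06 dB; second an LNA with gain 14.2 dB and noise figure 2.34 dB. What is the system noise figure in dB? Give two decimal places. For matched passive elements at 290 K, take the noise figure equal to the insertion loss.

4.40 dB

Convert to linear (a loss of L dB is a gain of −L dB): F_i = 10^(NF_i/10), G_i = 10^(G_i,dB/10)
  Stage 1: F_1 = 10^(2.06/10) = 1.607, G_1 = 10^(−2.06/10) = 0.6223
  Stage 2: F_2 = 10^(2.34/10) = 1.714, G_2 = 10^(14.2/10) = 26.30
Friis cascade:
  F = 1.607 + (1.714 − 1)/0.6223 = 2.754
NF = 10 log₁₀(2.754) = 4.40 dB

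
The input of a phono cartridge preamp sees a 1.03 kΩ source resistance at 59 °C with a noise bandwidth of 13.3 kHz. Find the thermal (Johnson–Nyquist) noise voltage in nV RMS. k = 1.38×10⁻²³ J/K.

501 nV

T = 59 °C + 273.15 = 332.15 K
V_n = √(4kTRB)
4kTRB = 4 × 1.38×10⁻²³ × 332.15 × 1.03×10³ × 1.33×10⁴ = 2.51×10⁻¹³ V²
V_n = √(2.51×10⁻¹³) = 5.01×10⁻⁷ V = 501 nV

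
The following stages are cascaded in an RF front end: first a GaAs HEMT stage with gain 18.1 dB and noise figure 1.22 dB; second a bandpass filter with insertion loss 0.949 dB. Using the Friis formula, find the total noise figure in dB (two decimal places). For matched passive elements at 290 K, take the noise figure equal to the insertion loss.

Convert to linear (a loss of L dB is a gain of −L dB): F_i = 10^(NF_i/10), G_i = 10^(G_i,dB/10)
  Stage 1: F_1 = 10^(1.22/10) = 1.324, G_1 = 10^(18.1/10) = 64.57
  Stage 2: F_2 = 10^(0.949/10) = 1.244, G_2 = 10^(−0.949/10) = 0.8037
Friis cascade:
  F = 1.324 + (1.244 − 1)/64.57 = 1.328
NF = 10 log₁₀(1.328) = 1.23 dB

1.23 dB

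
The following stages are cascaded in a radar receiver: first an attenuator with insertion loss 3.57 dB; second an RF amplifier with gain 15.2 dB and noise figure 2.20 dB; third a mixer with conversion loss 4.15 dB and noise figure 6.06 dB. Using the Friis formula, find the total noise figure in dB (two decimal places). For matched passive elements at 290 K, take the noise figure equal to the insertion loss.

6.00 dB

Convert to linear (a loss of L dB is a gain of −L dB): F_i = 10^(NF_i/10), G_i = 10^(G_i,dB/10)
  Stage 1: F_1 = 10^(3.57/10) = 2.275, G_1 = 10^(−3.57/10) = 0.4395
  Stage 2: F_2 = 10^(2.20/10) = 1.660, G_2 = 10^(15.2/10) = 33.11
  Stage 3: F_3 = 10^(6.06/10) = 4.036, G_3 = 10^(−4.15/10) = 0.3846
Friis cascade:
  F = 2.275 + (1.660 − 1)/0.4395 + (4.036 − 1)/14.55 = 3.984
NF = 10 log₁₀(3.984) = 6.00 dB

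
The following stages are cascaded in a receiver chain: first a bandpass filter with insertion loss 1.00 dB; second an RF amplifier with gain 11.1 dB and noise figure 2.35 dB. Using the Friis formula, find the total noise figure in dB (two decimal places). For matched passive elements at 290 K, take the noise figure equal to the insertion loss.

3.35 dB

Convert to linear (a loss of L dB is a gain of −L dB): F_i = 10^(NF_i/10), G_i = 10^(G_i,dB/10)
  Stage 1: F_1 = 10^(1.00/10) = 1.259, G_1 = 10^(−1.00/10) = 0.7943
  Stage 2: F_2 = 10^(2.35/10) = 1.718, G_2 = 10^(11.1/10) = 12.88
Friis cascade:
  F = 1.259 + (1.718 − 1)/0.7943 = 2.163
NF = 10 log₁₀(2.163) = 3.35 dB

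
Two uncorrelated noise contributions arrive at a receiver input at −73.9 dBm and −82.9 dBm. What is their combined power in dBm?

−73.4 dBm

Convert to linear, add, convert back:
P₁ = 4.07×10⁻¹¹ W, P₂ = 5.13×10⁻¹² W
P_tot = 4.59×10⁻¹¹ W → 10 log₁₀(P_tot / 10⁻³) = −73.4 dBm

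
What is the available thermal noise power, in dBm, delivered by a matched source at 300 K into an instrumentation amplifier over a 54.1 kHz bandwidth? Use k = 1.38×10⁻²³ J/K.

−126.5 dBm

P_n = kTB = 1.38×10⁻²³ × 300 × 5.41×10⁴ = 2.24×10⁻¹⁶ W
In dBm: 10 log₁₀(2.24×10⁻¹⁶ / 10⁻³) = −126.5 dBm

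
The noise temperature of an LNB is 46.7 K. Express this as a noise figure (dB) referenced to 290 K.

F = 1 + T_e/T₀ = 1 + 46.7/290 = 1.16103
NF = 10 log₁₀(1.16103) = 0.648 dB

0.648 dB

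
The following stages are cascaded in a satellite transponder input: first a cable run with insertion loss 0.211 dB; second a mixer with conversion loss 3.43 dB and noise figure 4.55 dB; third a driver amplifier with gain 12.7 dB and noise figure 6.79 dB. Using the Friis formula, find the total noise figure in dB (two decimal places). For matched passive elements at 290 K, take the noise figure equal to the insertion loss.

Convert to linear (a loss of L dB is a gain of −L dB): F_i = 10^(NF_i/10), G_i = 10^(G_i,dB/10)
  Stage 1: F_1 = 10^(0.211/10) = 1.050, G_1 = 10^(−0.211/10) = 0.9526
  Stage 2: F_2 = 10^(4.55/10) = 2.851, G_2 = 10^(−3.43/10) = 0.4539
  Stage 3: F_3 = 10^(6.79/10) = 4.775, G_3 = 10^(12.7/10) = 18.62
Friis cascade:
  F = 1.050 + (2.851 − 1)/0.9526 + (4.775 − 1)/0.4324 = 11.72
NF = 10 log₁₀(11.72) = 10.69 dB

10.69 dB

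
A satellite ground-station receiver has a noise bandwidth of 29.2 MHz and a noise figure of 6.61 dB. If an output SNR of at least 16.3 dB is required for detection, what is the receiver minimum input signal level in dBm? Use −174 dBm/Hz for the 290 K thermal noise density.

Sensitivity = −174 + 10 log₁₀(B) + NF + SNR_min
= −174 + 74.65 + 6.61 + 16.3
= −76.44 dBm → −76.4 dBm

−76.4 dBm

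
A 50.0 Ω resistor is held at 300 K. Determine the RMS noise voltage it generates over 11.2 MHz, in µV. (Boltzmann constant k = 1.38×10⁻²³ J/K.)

V_n = √(4kTRB)
4kTRB = 4 × 1.38×10⁻²³ × 300 × 5.00×10¹ × 1.12×10⁷ = 9.27×10⁻¹² V²
V_n = √(9.27×10⁻¹²) = 3.05×10⁻⁶ V = 3.05 µV

3.05 µV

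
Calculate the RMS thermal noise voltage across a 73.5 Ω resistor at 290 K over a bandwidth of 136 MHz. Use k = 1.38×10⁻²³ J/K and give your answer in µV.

12.6 µV

V_n = √(4kTRB)
4kTRB = 4 × 1.38×10⁻²³ × 290 × 7.35×10¹ × 1.36×10⁸ = 1.60×10⁻¹⁰ V²
V_n = √(1.60×10⁻¹⁰) = 1.26×10⁻⁵ V = 12.6 µV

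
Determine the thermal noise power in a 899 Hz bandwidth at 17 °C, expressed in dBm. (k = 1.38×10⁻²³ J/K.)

−144.4 dBm

T = 17 °C + 273.15 = 290.15 K
P_n = kTB = 1.38×10⁻²³ × 290.15 × 8.99×10² = 3.60×10⁻¹⁸ W
In dBm: 10 log₁₀(3.60×10⁻¹⁸ / 10⁻³) = −144.4 dBm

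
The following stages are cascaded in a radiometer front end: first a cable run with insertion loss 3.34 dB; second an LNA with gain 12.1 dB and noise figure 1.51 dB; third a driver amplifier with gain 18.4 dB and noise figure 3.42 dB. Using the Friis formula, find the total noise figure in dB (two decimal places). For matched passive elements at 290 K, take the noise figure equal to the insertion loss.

Convert to linear (a loss of L dB is a gain of −L dB): F_i = 10^(NF_i/10), G_i = 10^(G_i,dB/10)
  Stage 1: F_1 = 10^(3.34/10) = 2.158, G_1 = 10^(−3.34/10) = 0.4634
  Stage 2: F_2 = 10^(1.51/10) = 1.416, G_2 = 10^(12.1/10) = 16.22
  Stage 3: F_3 = 10^(3.42/10) = 2.198, G_3 = 10^(18.4/10) = 69.18
Friis cascade:
  F = 2.158 + (1.416 − 1)/0.4634 + (2.198 − 1)/7.516 = 3.214
NF = 10 log₁₀(3.214) = 5.07 dB

5.07 dB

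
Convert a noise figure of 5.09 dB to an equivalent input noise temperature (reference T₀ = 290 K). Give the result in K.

F = 10^(5.09/10) = 3.22849
T_e = (F − 1)·T₀ = (3.22849 − 1) × 290 = 646 K

646 K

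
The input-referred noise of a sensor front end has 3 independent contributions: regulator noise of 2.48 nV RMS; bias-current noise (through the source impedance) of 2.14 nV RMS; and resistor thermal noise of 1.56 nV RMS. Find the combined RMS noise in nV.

3.63 nV

Uncorrelated sources add in power (mean-square): V_tot = √(ΣV_i²)
V_tot = √[(2.48×10⁻⁹)² + (2.14×10⁻⁹)² + (1.56×10⁻⁹)²] = 3.63×10⁻⁹ V = 3.63 nV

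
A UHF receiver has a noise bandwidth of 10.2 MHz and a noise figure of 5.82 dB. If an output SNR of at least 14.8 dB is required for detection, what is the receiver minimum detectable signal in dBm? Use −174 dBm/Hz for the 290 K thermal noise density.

Sensitivity = −174 + 10 log₁₀(B) + NF + SNR_min
= −174 + 70.09 + 5.82 + 14.8
= −83.29 dBm → −83.3 dBm

−83.3 dBm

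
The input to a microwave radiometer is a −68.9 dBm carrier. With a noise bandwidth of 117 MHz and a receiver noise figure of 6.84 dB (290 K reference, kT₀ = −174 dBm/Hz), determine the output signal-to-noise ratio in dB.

Noise floor: N = −174 + 10 log₁₀(B) + NF
10 log₁₀(1.17×10⁸) = 80.68 dB
N = −174 + 80.68 + 6.84 = −86.48 dBm
SNR = P_sig − N = −68.9 − (−86.48) = 17.58 dB → 17.6 dB

17.6 dB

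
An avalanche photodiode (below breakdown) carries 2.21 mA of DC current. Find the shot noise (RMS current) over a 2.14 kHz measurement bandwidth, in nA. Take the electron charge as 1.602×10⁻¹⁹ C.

1.23 nA

I_n = √(2qI·B)
2qI·B = 2 × 1.602×10⁻¹⁹ × 2.21×10⁻³ × 2.14×10³ = 1.52×10⁻¹⁸ A²
I_n = √(1.52×10⁻¹⁸) = 1.23×10⁻⁹ A = 1.23 nA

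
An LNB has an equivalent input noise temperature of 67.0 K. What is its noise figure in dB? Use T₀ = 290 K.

0.903 dB

F = 1 + T_e/T₀ = 1 + 67.0/290 = 1.23103
NF = 10 log₁₀(1.23103) = 0.903 dB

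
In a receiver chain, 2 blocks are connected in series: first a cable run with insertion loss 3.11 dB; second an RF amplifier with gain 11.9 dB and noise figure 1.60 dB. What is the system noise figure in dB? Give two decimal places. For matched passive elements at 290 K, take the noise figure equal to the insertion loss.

4.71 dB

Convert to linear (a loss of L dB is a gain of −L dB): F_i = 10^(NF_i/10), G_i = 10^(G_i,dB/10)
  Stage 1: F_1 = 10^(3.11/10) = 2.046, G_1 = 10^(−3.11/10) = 0.4887
  Stage 2: F_2 = 10^(1.60/10) = 1.445, G_2 = 10^(11.9/10) = 15.49
Friis cascade:
  F = 2.046 + (1.445 − 1)/0.4887 = 2.958
NF = 10 log₁₀(2.958) = 4.71 dB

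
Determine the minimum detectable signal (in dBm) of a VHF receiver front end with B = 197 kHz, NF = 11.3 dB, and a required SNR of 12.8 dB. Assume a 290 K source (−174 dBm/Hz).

−97.0 dBm

Sensitivity = −174 + 10 log₁₀(B) + NF + SNR_min
= −174 + 52.94 + 11.3 + 12.8
= −96.96 dBm → −97.0 dBm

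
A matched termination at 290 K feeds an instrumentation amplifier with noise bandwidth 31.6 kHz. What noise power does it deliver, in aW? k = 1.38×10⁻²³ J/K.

P_n = kTB = 1.38×10⁻²³ × 290 × 3.16×10⁴ = 1.26×10⁻¹⁶ W = 126 aW

126 aW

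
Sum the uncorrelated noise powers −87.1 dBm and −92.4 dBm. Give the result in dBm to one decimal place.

Convert to linear, add, convert back:
P₁ = 1.95×10⁻¹² W, P₂ = 5.75×10⁻¹³ W
P_tot = 2.53×10⁻¹² W → 10 log₁₀(P_tot / 10⁻³) = −86.0 dBm

−86.0 dBm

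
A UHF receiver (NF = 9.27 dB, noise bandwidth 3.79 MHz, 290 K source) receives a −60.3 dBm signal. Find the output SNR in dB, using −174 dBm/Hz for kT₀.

Noise floor: N = −174 + 10 log₁₀(B) + NF
10 log₁₀(3.79×10⁶) = 65.79 dB
N = −174 + 65.79 + 9.27 = −98.94 dBm
SNR = P_sig − N = −60.3 − (−98.94) = 38.64 dB → 38.6 dB

38.6 dB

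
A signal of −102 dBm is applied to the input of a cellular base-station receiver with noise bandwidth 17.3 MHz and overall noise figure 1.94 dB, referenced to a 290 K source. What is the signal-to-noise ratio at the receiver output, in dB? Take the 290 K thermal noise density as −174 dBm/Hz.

Noise floor: N = −174 + 10 log₁₀(B) + NF
10 log₁₀(1.73×10⁷) = 72.38 dB
N = −174 + 72.38 + 1.94 = −99.68 dBm
SNR = P_sig − N = −102 − (−99.68) = −2.32 dB → −2.3 dB

−2.3 dB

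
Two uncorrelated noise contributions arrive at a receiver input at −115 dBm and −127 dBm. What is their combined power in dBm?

Convert to linear, add, convert back:
P₁ = 3.16×10⁻¹⁵ W, P₂ = 2.00×10⁻¹⁶ W
P_tot = 3.36×10⁻¹⁵ W → 10 log₁₀(P_tot / 10⁻³) = −114.7 dBm

−114.7 dBm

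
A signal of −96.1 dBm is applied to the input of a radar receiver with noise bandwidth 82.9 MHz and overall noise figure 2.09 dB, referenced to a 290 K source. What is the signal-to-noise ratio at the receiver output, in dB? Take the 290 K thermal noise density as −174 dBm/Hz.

Noise floor: N = −174 + 10 log₁₀(B) + NF
10 log₁₀(8.29×10⁷) = 79.19 dB
N = −174 + 79.19 + 2.09 = −92.72 dBm
SNR = P_sig − N = −96.1 − (−92.72) = −3.38 dB → −3.4 dB

−3.4 dB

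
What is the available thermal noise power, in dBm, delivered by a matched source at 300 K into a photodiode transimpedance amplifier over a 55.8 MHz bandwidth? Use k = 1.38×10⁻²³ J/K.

P_n = kTB = 1.38×10⁻²³ × 300 × 5.58×10⁷ = 2.31×10⁻¹³ W
In dBm: 10 log₁₀(2.31×10⁻¹³ / 10⁻³) = −96.4 dBm

−96.4 dBm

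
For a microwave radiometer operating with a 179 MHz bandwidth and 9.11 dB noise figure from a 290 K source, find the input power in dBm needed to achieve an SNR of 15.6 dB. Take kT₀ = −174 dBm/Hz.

Sensitivity = −174 + 10 log₁₀(B) + NF + SNR_min
= −174 + 82.53 + 9.11 + 15.6
= −66.76 dBm → −66.8 dBm

−66.8 dBm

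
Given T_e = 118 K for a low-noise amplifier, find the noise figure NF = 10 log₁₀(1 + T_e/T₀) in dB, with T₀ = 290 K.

1.48 dB

F = 1 + T_e/T₀ = 1 + 118/290 = 1.4069
NF = 10 log₁₀(1.4069) = 1.48 dB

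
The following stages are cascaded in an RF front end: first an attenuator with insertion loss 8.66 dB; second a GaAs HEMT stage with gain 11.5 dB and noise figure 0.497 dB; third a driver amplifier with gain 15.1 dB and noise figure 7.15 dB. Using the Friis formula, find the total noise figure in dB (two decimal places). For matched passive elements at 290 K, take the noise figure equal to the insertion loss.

10.18 dB

Convert to linear (a loss of L dB is a gain of −L dB): F_i = 10^(NF_i/10), G_i = 10^(G_i,dB/10)
  Stage 1: F_1 = 10^(8.66/10) = 7.345, G_1 = 10^(−8.66/10) = 0.1361
  Stage 2: F_2 = 10^(0.497/10) = 1.121, G_2 = 10^(11.5/10) = 14.13
  Stage 3: F_3 = 10^(7.15/10) = 5.188, G_3 = 10^(15.1/10) = 32.36
Friis cascade:
  F = 7.345 + (1.121 − 1)/0.1361 + (5.188 − 1)/1.923 = 10.41
NF = 10 log₁₀(10.41) = 10.18 dB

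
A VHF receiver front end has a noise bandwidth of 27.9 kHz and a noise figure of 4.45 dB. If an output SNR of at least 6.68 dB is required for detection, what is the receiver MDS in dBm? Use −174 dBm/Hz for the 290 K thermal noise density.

−118.4 dBm

Sensitivity = −174 + 10 log₁₀(B) + NF + SNR_min
= −174 + 44.46 + 4.45 + 6.68
= −118.41 dBm → −118.4 dBm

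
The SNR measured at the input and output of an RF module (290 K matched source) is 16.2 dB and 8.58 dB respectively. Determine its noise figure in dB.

NF (dB) = SNR_in(dB) − SNR_out(dB) when the source is at T₀
NF = 16.2 − 8.58 = 7.62 dB

7.62 dB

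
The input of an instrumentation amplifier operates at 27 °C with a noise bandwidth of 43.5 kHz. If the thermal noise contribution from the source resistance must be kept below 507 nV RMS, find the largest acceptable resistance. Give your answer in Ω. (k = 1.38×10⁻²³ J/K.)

T = 27 °C + 273.15 = 300.15 K
Johnson–Nyquist: V_n = √(4kTRB) ⇒ R = V_n² / (4kTB)
4kTB = 4 × 1.38×10⁻²³ × 300.15 × 4.35×10⁴ = 7.21×10⁻¹⁶
R = (5.07×10⁻⁷)² / 7.21×10⁻¹⁶ = 3.57×10² Ω = 357 Ω

357 Ω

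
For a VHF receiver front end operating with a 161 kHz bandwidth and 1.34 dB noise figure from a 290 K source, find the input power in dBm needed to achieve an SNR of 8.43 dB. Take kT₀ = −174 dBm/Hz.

Sensitivity = −174 + 10 log₁₀(B) + NF + SNR_min
= −174 + 52.07 + 1.34 + 8.43
= −112.16 dBm → −112.2 dBm

−112.2 dBm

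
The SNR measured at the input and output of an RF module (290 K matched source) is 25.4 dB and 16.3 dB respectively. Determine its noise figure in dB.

NF (dB) = SNR_in(dB) − SNR_out(dB) when the source is at T₀
NF = 25.4 − 16.3 = 9.1 dB

9.1 dB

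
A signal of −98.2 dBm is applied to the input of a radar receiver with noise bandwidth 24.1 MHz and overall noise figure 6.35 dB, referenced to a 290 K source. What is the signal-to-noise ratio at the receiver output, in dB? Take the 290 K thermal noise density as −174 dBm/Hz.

Noise floor: N = −174 + 10 log₁₀(B) + NF
10 log₁₀(2.41×10⁷) = 73.82 dB
N = −174 + 73.82 + 6.35 = −93.83 dBm
SNR = P_sig − N = −98.2 − (−93.83) = −4.37 dB → −4.4 dB

−4.4 dB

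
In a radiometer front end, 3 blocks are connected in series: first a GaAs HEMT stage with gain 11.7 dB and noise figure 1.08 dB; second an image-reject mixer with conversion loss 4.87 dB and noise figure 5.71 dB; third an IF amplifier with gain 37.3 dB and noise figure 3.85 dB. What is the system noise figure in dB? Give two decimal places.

Convert to linear (a loss of L dB is a gain of −L dB): F_i = 10^(NF_i/10), G_i = 10^(G_i,dB/10)
  Stage 1: F_1 = 10^(1.08/10) = 1.282, G_1 = 10^(11.7/10) = 14.79
  Stage 2: F_2 = 10^(5.71/10) = 3.724, G_2 = 10^(−4.87/10) = 0.3258
  Stage 3: F_3 = 10^(3.85/10) = 2.427, G_3 = 10^(37.3/10) = 5370
Friis cascade:
  F = 1.282 + (3.724 − 1)/14.79 + (2.427 − 1)/4.819 = 1.762
NF = 10 log₁₀(1.762) = 2.46 dB

2.46 dB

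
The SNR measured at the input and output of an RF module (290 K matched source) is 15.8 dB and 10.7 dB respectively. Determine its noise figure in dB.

5.1 dB

NF (dB) = SNR_in(dB) − SNR_out(dB) when the source is at T₀
NF = 15.8 − 10.7 = 5.1 dB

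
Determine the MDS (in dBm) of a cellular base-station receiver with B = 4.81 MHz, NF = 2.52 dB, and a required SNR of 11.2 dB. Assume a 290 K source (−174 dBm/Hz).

−93.5 dBm

Sensitivity = −174 + 10 log₁₀(B) + NF + SNR_min
= −174 + 66.82 + 2.52 + 11.2
= −93.46 dBm → −93.5 dBm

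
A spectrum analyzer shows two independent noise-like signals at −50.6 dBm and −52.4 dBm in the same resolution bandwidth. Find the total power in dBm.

Convert to linear, add, convert back:
P₁ = 8.71×10⁻⁹ W, P₂ = 5.75×10⁻⁹ W
P_tot = 1.45×10⁻⁸ W → 10 log₁₀(P_tot / 10⁻³) = −48.4 dBm

−48.4 dBm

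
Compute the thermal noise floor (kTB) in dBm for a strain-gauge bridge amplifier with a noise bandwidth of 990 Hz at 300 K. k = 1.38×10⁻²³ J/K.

−143.9 dBm

P_n = kTB = 1.38×10⁻²³ × 300 × 9.90×10² = 4.10×10⁻¹⁸ W
In dBm: 10 log₁₀(4.10×10⁻¹⁸ / 10⁻³) = −143.9 dBm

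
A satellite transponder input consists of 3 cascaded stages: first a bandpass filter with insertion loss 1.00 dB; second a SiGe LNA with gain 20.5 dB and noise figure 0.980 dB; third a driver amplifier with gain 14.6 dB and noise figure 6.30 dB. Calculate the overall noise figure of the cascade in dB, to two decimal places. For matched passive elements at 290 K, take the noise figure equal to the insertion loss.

Convert to linear (a loss of L dB is a gain of −L dB): F_i = 10^(NF_i/10), G_i = 10^(G_i,dB/10)
  Stage 1: F_1 = 10^(1.00/10) = 1.259, G_1 = 10^(−1.00/10) = 0.7943
  Stage 2: F_2 = 10^(0.980/10) = 1.253, G_2 = 10^(20.5/10) = 112.2
  Stage 3: F_3 = 10^(6.30/10) = 4.266, G_3 = 10^(14.6/10) = 28.84
Friis cascade:
  F = 1.259 + (1.253 − 1)/0.7943 + (4.266 − 1)/89.13 = 1.614
NF = 10 log₁₀(1.614) = 2.08 dB

2.08 dB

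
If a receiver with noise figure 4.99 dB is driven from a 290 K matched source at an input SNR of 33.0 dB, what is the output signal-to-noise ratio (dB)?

By definition F = SNR_in/SNR_out, so in dB: SNR_out = SNR_in − NF
SNR_out = 33.0 − 4.99 = 28.01 dB

28.01 dB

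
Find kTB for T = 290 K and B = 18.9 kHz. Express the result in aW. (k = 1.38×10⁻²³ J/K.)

P_n = kTB = 1.38×10⁻²³ × 290 × 1.89×10⁴ = 7.56×10⁻¹⁷ W = 75.6 aW

75.6 aW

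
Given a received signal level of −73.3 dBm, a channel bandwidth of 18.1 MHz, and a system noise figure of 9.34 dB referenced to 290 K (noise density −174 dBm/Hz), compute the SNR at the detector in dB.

18.8 dB

Noise floor: N = −174 + 10 log₁₀(B) + NF
10 log₁₀(1.81×10⁷) = 72.58 dB
N = −174 + 72.58 + 9.34 = −92.08 dBm
SNR = P_sig − N = −73.3 − (−92.08) = 18.78 dB → 18.8 dB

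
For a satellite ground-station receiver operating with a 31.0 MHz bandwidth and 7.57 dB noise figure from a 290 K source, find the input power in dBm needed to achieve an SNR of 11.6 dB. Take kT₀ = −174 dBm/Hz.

Sensitivity = −174 + 10 log₁₀(B) + NF + SNR_min
= −174 + 74.91 + 7.57 + 11.6
= −79.92 dBm → −79.9 dBm

−79.9 dBm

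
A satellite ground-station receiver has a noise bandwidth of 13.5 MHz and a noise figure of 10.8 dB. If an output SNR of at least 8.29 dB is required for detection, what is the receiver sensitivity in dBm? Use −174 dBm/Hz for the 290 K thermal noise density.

Sensitivity = −174 + 10 log₁₀(B) + NF + SNR_min
= −174 + 71.3 + 10.8 + 8.29
= −83.61 dBm → −83.6 dBm

−83.6 dBm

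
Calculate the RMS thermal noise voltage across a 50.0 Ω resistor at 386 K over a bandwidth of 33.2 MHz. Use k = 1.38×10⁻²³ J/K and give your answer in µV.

V_n = √(4kTRB)
4kTRB = 4 × 1.38×10⁻²³ × 386 × 5.00×10¹ × 3.32×10⁷ = 3.54×10⁻¹¹ V²
V_n = √(3.54×10⁻¹¹) = 5.95×10⁻⁶ V = 5.95 µV

5.95 µV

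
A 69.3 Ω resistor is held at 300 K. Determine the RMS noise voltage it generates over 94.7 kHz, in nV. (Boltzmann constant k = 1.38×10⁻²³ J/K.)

V_n = √(4kTRB)
4kTRB = 4 × 1.38×10⁻²³ × 300 × 6.93×10¹ × 9.47×10⁴ = 1.09×10⁻¹³ V²
V_n = √(1.09×10⁻¹³) = 3.30×10⁻⁷ V = 330 nV

330 nV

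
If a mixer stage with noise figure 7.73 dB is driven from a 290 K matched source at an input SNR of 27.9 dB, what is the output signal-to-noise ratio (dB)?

20.17 dB

By definition F = SNR_in/SNR_out, so in dB: SNR_out = SNR_in − NF
SNR_out = 27.9 − 7.73 = 20.17 dB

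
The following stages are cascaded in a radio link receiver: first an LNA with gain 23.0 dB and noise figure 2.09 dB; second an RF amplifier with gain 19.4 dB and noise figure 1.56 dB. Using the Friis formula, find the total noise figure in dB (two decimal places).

2.10 dB

Convert to linear (a loss of L dB is a gain of −L dB): F_i = 10^(NF_i/10), G_i = 10^(G_i,dB/10)
  Stage 1: F_1 = 10^(2.09/10) = 1.618, G_1 = 10^(23.0/10) = 199.5
  Stage 2: F_2 = 10^(1.56/10) = 1.432, G_2 = 10^(19.4/10) = 87.10
Friis cascade:
  F = 1.618 + (1.432 − 1)/199.5 = 1.620
NF = 10 log₁₀(1.620) = 2.10 dB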